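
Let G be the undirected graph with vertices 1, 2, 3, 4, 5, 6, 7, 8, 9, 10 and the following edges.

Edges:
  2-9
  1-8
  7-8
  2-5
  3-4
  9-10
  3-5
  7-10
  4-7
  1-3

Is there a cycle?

DFS, tracking each vertex's parent; an edge to a visited non-parent vertex closes a cycle.
Start from 1:
visit 1 (parent –)
  visit 3 (parent 1)
    visit 4 (parent 3)
      visit 7 (parent 4)
        visit 10 (parent 7)
          10–7: parent, skip
          visit 9 (parent 10)
            visit 2 (parent 9)
              2–9: parent, skip
              visit 5 (parent 2)
                5–2: parent, skip
                5–3: 3 visited and ≠ parent → cycle
Cycle: 3 – 4 – 7 – 10 – 9 – 2 – 5 – 3.

Yes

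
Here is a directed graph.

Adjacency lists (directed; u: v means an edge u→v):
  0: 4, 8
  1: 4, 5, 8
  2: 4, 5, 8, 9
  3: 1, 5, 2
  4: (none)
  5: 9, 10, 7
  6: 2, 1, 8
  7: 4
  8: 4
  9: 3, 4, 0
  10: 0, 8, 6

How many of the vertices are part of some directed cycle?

A vertex is on a directed cycle iff it belongs to a strongly connected component of size ≥ 2 (or has a self-loop).
The vertices on cycles are {1, 2, 3, 5, 6, 9, 10} — 7 in total.

7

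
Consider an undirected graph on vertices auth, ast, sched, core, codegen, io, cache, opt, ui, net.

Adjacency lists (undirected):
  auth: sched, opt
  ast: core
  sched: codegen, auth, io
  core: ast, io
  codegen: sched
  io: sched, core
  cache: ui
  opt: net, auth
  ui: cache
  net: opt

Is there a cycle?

DFS, tracking each vertex's parent; an edge to a visited non-parent vertex closes a cycle.
Start from io:
visit io (parent –)
  visit sched (parent io)
    visit codegen (parent sched)
      codegen–sched: parent, skip
    visit auth (parent sched)
      auth–sched: parent, skip
      visit opt (parent auth)
        visit net (parent opt)
          net–opt: parent, skip
        opt–auth: parent, skip
    sched–io: parent, skip
  visit core (parent io)
    visit ast (parent core)
      ast–core: parent, skip
    core–io: parent, skip
visit cache (parent –)
  visit ui (parent cache)
    ui–cache: parent, skip
No non-parent visited neighbor found — the graph is a forest.

No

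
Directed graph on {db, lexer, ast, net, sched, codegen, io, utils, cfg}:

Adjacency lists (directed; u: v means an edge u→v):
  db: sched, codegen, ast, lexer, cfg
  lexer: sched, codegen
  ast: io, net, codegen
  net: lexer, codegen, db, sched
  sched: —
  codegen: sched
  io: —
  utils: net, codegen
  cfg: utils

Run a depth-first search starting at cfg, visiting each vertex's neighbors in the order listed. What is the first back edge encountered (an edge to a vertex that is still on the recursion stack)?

ast->net

DFS from cfg (visiting each vertex's neighbors in the order listed); mark gray on enter, black on exit:
cfg gray
  utils gray
    net gray
      lexer gray
        sched gray
        sched black
        codegen gray
          codegen→sched: sched black — skip
        codegen black
      lexer black
      net→codegen: codegen black — skip
      db gray
        db→sched: sched black — skip
        db→codegen: codegen black — skip
        ast gray
          io gray
          io black
          ast→net: net is gray → back edge
First back edge: ast → net.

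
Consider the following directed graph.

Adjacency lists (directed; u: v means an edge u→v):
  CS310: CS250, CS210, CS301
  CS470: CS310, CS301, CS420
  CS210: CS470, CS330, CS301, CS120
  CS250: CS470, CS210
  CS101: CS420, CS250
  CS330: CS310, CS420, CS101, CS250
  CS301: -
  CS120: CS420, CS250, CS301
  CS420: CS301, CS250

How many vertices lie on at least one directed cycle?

8

A vertex is on a directed cycle iff it belongs to a strongly connected component of size ≥ 2 (or has a self-loop).
The vertices on cycles are {CS101, CS120, CS210, CS250, CS310, CS330, CS420, CS470} — 8 in total.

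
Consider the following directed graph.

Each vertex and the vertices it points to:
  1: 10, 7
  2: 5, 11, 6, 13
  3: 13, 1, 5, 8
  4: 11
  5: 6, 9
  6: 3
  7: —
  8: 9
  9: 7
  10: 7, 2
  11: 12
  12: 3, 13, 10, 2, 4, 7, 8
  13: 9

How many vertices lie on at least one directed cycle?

9

A vertex is on a directed cycle iff it belongs to a strongly connected component of size ≥ 2 (or has a self-loop).
The vertices on cycles are {1, 2, 3, 4, 5, 6, 10, 11, 12} — 9 in total.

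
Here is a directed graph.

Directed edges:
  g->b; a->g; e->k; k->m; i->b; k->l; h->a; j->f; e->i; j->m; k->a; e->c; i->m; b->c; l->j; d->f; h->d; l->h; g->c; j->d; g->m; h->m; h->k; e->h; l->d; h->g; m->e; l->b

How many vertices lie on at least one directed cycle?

A vertex is on a directed cycle iff it belongs to a strongly connected component of size ≥ 2 (or has a self-loop).
The vertices on cycles are {a, e, g, h, i, j, k, l, m} — 9 in total.

9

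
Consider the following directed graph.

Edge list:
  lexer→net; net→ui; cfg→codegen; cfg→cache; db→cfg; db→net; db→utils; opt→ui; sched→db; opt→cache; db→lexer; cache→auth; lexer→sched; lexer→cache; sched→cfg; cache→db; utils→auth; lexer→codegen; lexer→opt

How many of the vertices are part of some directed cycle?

A vertex is on a directed cycle iff it belongs to a strongly connected component of size ≥ 2 (or has a self-loop).
The vertices on cycles are {db, cfg, opt, cache, lexer, sched} — 6 in total.

6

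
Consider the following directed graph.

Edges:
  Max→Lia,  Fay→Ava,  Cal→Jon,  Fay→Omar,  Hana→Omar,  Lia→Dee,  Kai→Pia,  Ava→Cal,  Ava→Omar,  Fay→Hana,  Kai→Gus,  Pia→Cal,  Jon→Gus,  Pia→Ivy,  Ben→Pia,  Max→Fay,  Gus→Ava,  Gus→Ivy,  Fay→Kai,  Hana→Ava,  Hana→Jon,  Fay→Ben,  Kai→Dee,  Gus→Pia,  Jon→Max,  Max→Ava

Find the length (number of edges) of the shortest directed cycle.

4

For each vertex v, BFS finds the shortest path from v back to v.
The shortest such closed walk is Fay → Hana → Jon → Max → Fay, length 4.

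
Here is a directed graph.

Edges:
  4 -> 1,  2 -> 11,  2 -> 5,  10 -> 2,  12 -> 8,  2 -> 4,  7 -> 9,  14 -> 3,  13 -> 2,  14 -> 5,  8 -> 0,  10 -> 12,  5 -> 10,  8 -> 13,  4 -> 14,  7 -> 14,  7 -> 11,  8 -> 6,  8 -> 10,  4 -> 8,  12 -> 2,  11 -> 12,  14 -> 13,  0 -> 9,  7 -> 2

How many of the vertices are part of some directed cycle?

9

A vertex is on a directed cycle iff it belongs to a strongly connected component of size ≥ 2 (or has a self-loop).
The vertices on cycles are {2, 4, 5, 8, 10, 11, 12, 13, 14} — 9 in total.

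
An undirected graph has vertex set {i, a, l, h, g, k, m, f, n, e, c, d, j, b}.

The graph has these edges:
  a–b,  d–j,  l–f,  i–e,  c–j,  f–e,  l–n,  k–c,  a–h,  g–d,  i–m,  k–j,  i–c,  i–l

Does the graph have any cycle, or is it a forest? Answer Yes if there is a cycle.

Yes

DFS, tracking each vertex's parent; an edge to a visited non-parent vertex closes a cycle.
Start from h:
visit h (parent –)
  visit a (parent h)
    visit b (parent a)
      b–a: parent, skip
    a–h: parent, skip
visit i (parent –)
  visit e (parent i)
    visit f (parent e)
      f–e: parent, skip
      visit l (parent f)
        l–f: parent, skip
        l–i: i visited and ≠ parent → cycle
Cycle: i – e – f – l – i.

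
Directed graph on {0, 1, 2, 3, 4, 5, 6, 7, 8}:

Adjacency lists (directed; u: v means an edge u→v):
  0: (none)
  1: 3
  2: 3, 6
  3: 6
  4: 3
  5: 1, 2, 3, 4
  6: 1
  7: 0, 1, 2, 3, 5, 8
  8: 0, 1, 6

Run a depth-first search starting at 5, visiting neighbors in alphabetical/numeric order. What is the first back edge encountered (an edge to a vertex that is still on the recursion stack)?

6->1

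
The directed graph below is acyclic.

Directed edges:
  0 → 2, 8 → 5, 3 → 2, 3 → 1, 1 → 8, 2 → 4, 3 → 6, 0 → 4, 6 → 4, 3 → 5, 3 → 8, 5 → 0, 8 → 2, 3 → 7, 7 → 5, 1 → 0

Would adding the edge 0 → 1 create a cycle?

Yes

Adding 0→1 creates a cycle iff 1 can already reach 0.
Path from 1: 1 → 0.
So 1 → … → 0 → 1 is a cycle.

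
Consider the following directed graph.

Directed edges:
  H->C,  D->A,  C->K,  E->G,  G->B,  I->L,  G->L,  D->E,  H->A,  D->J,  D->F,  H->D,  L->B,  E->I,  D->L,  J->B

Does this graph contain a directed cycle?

DFS with white/gray/black marking, starting from J:
J gray
  B gray
  B black
J black
A gray
A black
C gray
  K gray
  K black
C black
D gray
  L gray
    L→B: B black — skip
  L black
  D→A: A black — skip
  F gray
  F black
  E gray
    G gray
      G→B: B black — skip
      G→L: L black — skip
    G black
    I gray
      I→L: L black — skip
    I black
  E black
  D→J: J black — skip
D black
H gray
  H→A: A black — skip
  H→D: D black — skip
  H→C: C black — skip
H black
Every edge goes to a white or black vertex — no back edge, so the graph is acyclic.

No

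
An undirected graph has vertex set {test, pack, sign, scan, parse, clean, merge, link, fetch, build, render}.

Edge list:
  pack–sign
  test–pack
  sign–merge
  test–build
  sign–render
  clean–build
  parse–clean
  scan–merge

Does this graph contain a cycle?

No

DFS, tracking each vertex's parent; an edge to a visited non-parent vertex closes a cycle.
Start from fetch:
visit fetch (parent –)
visit test (parent –)
  visit build (parent test)
    visit clean (parent build)
      visit parse (parent clean)
        parse–clean: parent, skip
      clean–build: parent, skip
    build–test: parent, skip
  visit pack (parent test)
    visit sign (parent pack)
      sign–pack: parent, skip
      visit render (parent sign)
        render–sign: parent, skip
      visit merge (parent sign)
        visit scan (parent merge)
          scan–merge: parent, skip
        merge–sign: parent, skip
    pack–test: parent, skip
visit link (parent –)
No non-parent visited neighbor found — the graph is a forest.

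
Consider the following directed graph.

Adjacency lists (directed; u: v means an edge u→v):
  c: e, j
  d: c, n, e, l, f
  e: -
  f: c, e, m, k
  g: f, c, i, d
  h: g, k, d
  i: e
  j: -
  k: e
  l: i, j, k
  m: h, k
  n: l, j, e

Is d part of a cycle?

d is on a cycle iff d can reach itself via ≥1 edge.
d → f → m → h → d — yes.

Yes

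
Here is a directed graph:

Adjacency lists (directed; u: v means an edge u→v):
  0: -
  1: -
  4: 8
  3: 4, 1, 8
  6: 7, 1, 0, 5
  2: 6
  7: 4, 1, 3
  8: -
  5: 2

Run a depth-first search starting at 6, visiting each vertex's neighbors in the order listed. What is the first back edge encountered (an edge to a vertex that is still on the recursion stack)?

DFS from 6 (visiting each vertex's neighbors in the order listed); mark gray on enter, black on exit:
6 gray
  7 gray
    4 gray
      8 gray
      8 black
    4 black
    1 gray
    1 black
    3 gray
      3→4: 4 black — skip
      3→1: 1 black — skip
      3→8: 8 black — skip
    3 black
  7 black
  6→1: 1 black — skip
  0 gray
  0 black
  5 gray
    2 gray
      2→6: 6 is gray → back edge
First back edge: 2 → 6.

2→6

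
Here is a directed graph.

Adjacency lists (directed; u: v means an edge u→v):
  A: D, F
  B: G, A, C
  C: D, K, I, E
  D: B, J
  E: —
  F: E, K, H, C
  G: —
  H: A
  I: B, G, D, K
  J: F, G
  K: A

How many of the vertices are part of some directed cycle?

9

A vertex is on a directed cycle iff it belongs to a strongly connected component of size ≥ 2 (or has a self-loop).
The vertices on cycles are {A, B, C, D, F, H, I, J, K} — 9 in total.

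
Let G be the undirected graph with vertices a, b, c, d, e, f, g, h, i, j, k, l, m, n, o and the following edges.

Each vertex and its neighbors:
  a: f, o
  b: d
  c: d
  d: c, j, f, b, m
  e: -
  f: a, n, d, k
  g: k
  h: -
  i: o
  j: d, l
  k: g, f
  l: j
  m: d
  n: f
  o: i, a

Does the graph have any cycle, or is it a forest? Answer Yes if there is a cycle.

DFS, tracking each vertex's parent; an edge to a visited non-parent vertex closes a cycle.
Start from i:
visit i (parent –)
  visit o (parent i)
    o–i: parent, skip
    visit a (parent o)
      visit f (parent a)
        f–a: parent, skip
        visit n (parent f)
          n–f: parent, skip
        visit d (parent f)
          visit c (parent d)
            c–d: parent, skip
          visit j (parent d)
            j–d: parent, skip
            visit l (parent j)
              l–j: parent, skip
          d–f: parent, skip
          visit b (parent d)
            b–d: parent, skip
          visit m (parent d)
            m–d: parent, skip
        visit k (parent f)
          visit g (parent k)
            g–k: parent, skip
          k–f: parent, skip
      a–o: parent, skip
visit e (parent –)
visit h (parent –)
No non-parent visited neighbor found — the graph is a forest.

No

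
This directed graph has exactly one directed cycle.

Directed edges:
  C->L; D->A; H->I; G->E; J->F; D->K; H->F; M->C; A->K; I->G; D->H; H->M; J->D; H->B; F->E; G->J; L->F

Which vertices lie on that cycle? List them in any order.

D, G, H, I, J

DFS with gray/black marking from D:
D gray
  K gray
  K black
  H gray
    B gray
    B black
    I gray
      G gray
        J gray
          F gray
            E gray
            E black
          F black
          J→D: D is gray → back edge
Back edge closes the cycle D → H → I → G → J → D; its vertices are {D, G, H, I, J}.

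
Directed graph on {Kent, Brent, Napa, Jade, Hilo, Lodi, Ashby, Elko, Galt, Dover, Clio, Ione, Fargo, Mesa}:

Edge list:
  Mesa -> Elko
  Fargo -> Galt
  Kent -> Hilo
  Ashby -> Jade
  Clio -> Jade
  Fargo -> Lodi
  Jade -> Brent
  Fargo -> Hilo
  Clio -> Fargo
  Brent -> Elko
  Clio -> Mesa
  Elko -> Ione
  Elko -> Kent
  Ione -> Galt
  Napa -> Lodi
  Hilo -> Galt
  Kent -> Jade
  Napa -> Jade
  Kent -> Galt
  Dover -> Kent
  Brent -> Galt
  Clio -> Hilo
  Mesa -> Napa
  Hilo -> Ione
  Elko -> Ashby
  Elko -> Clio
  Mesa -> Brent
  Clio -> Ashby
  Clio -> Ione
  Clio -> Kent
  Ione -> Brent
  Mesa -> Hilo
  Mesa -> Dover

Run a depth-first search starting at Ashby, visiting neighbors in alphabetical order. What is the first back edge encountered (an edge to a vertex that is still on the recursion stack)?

Elko->Ashby

DFS from Ashby (visiting neighbors in alphabetical order); mark gray on enter, black on exit:
Ashby gray
  Jade gray
    Brent gray
      Elko gray
        Elko→Ashby: Ashby is gray → back edge
First back edge: Elko → Ashby.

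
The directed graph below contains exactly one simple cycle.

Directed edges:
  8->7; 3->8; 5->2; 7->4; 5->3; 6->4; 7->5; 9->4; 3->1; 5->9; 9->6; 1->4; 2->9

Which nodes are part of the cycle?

3, 5, 7, 8

DFS with gray/black marking from 5:
5 gray
  2 gray
    9 gray
      4 gray
      4 black
      6 gray
        6→4: 4 black — skip
      6 black
    9 black
  2 black
  3 gray
    8 gray
      7 gray
        7→4: 4 black — skip
        7→5: 5 is gray → back edge
Back edge closes the cycle 5 → 3 → 8 → 7 → 5; its vertices are {3, 5, 7, 8}.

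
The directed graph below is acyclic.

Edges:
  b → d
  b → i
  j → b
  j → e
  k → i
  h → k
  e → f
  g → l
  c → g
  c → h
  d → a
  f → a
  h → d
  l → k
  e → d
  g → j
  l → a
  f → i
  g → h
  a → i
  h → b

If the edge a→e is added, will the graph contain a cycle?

Adding a→e creates a cycle iff e can already reach a.
Path from e: e → f → a.
So e → … → a → e is a cycle.

Yes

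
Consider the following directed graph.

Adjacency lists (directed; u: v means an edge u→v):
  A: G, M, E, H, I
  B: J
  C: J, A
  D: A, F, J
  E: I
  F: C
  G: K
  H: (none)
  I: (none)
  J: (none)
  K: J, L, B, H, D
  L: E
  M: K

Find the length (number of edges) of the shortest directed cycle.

For each vertex v, BFS finds the shortest path from v back to v.
The shortest such closed walk is K → D → A → G → K, length 4.

4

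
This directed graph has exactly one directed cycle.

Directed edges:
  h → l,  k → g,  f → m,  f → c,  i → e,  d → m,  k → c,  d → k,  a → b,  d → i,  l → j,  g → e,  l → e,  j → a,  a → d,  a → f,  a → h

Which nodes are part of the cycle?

DFS with gray/black marking from a:
a gray
  b gray
  b black
  d gray
    m gray
    m black
    k gray
      c gray
      c black
      g gray
        e gray
        e black
      g black
    k black
    i gray
      i→e: e black — skip
    i black
  d black
  h gray
    l gray
      l→e: e black — skip
      j gray
        j→a: a is gray → back edge
Back edge closes the cycle a → h → l → j → a; its vertices are {a, h, j, l}.

a, h, j, l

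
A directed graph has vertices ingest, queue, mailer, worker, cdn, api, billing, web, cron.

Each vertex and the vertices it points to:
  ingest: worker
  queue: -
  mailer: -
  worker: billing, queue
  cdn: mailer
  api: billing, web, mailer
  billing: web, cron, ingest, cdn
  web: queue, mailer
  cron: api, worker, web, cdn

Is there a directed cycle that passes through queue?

queue lies on a cycle iff there is a path from queue back to itself.
Exploring from queue, it never reaches itself; equivalently, its strongly connected component is a singleton.

No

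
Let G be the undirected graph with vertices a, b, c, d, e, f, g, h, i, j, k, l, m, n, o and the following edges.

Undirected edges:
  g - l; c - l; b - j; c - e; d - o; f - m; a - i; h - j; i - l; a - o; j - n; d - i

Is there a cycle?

Yes

DFS, tracking each vertex's parent; an edge to a visited non-parent vertex closes a cycle.
Start from o:
visit o (parent –)
  visit d (parent o)
    d–o: parent, skip
    visit i (parent d)
      visit a (parent i)
        a–i: parent, skip
        a–o: o visited and ≠ parent → cycle
Cycle: o – d – i – a – o.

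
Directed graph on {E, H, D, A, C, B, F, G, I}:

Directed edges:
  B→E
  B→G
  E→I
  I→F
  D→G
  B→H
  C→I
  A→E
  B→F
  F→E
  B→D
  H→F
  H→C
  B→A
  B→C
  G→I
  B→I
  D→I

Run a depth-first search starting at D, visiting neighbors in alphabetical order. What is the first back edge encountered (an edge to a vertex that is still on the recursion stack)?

DFS from D (visiting neighbors in alphabetical order); mark gray on enter, black on exit:
D gray
  G gray
    I gray
      F gray
        E gray
          E→I: I is gray → back edge
First back edge: E → I.

E->I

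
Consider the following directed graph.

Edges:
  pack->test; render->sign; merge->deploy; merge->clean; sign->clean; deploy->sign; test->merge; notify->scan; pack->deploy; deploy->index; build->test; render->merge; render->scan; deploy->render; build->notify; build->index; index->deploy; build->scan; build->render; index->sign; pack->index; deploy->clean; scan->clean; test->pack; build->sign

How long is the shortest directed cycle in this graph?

2

For each vertex v, BFS finds the shortest path from v back to v.
The shortest such closed walk is test → pack → test, length 2.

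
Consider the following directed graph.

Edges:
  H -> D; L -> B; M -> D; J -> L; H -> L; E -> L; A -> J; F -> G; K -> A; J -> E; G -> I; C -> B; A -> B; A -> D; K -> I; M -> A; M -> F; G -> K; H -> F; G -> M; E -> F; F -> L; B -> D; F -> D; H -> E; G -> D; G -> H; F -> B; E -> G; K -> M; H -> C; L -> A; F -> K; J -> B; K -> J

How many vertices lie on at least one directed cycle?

9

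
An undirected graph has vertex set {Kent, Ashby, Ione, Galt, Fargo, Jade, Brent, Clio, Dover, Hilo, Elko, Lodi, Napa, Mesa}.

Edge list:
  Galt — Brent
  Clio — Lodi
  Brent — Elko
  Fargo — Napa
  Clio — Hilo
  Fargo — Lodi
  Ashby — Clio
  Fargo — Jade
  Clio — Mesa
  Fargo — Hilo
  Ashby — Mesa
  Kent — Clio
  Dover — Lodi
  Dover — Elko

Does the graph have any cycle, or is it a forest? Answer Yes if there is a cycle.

DFS, tracking each vertex's parent; an edge to a visited non-parent vertex closes a cycle.
Start from Ione:
visit Ione (parent –)
visit Kent (parent –)
  visit Clio (parent Kent)
    Clio–Kent: parent, skip
    visit Mesa (parent Clio)
      Mesa–Clio: parent, skip
      visit Ashby (parent Mesa)
        Ashby–Mesa: parent, skip
        Ashby–Clio: Clio visited and ≠ parent → cycle
Cycle: Clio – Mesa – Ashby – Clio.

Yes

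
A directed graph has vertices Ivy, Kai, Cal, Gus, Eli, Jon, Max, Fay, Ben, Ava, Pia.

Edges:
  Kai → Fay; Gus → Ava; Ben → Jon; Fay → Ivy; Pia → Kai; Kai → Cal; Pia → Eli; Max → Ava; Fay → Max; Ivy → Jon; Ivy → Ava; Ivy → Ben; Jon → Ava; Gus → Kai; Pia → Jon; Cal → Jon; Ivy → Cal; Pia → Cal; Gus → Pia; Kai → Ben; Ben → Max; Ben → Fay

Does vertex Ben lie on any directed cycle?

Ben is on a cycle iff Ben can reach itself via ≥1 edge.
Ben → Fay → Ivy → Ben — yes.

Yes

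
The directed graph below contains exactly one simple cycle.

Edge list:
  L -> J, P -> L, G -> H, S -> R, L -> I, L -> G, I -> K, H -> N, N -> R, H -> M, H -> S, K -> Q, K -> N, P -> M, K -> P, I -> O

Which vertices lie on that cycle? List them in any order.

I, K, L, P

DFS with gray/black marking from L:
L gray
  I gray
    K gray
      N gray
        R gray
        R black
      N black
      P gray
        M gray
        M black
        P→L: L is gray → back edge
Back edge closes the cycle L → I → K → P → L; its vertices are {I, K, L, P}.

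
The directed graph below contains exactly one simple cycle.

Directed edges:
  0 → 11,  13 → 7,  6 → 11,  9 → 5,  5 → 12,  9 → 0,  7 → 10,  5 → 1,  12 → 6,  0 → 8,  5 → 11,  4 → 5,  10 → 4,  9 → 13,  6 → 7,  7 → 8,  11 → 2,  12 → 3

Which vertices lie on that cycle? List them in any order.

4, 5, 6, 7, 10, 12

DFS with gray/black marking from 5:
5 gray
  12 gray
    6 gray
      7 gray
        8 gray
        8 black
        10 gray
          4 gray
            4→5: 5 is gray → back edge
Back edge closes the cycle 5 → 12 → 6 → 7 → 10 → 4 → 5; its vertices are {4, 5, 6, 7, 10, 12}.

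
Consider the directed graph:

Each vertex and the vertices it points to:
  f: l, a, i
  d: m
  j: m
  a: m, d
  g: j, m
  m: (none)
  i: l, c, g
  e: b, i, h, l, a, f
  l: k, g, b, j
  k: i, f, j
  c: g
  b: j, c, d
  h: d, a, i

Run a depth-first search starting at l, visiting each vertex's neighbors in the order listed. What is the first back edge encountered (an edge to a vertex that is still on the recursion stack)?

i->l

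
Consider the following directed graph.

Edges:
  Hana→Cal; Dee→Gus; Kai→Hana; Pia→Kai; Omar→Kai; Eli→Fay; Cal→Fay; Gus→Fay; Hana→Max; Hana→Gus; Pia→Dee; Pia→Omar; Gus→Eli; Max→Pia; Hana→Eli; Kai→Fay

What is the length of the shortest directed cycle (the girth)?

For each vertex v, BFS finds the shortest path from v back to v.
The shortest such closed walk is Pia → Kai → Hana → Max → Pia, length 4.

4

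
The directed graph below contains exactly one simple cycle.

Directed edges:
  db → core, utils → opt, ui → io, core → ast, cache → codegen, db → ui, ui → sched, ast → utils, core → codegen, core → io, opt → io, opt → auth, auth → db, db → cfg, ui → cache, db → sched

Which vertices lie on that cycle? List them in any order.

db, ast, opt, auth, core, utils

DFS with gray/black marking from auth:
auth gray
  db gray
    cfg gray
    cfg black
    sched gray
    sched black
    core gray
      io gray
      io black
      ast gray
        utils gray
          opt gray
            opt→io: io black — skip
            opt→auth: auth is gray → back edge
Back edge closes the cycle auth → db → core → ast → utils → opt → auth; its vertices are {db, ast, opt, auth, core, utils}.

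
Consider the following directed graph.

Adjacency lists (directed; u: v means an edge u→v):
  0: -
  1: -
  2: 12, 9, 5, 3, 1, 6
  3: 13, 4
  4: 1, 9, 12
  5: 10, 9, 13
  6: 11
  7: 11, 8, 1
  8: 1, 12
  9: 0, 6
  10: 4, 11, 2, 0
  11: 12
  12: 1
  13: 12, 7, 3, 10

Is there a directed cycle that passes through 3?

3 is on a cycle iff 3 can reach itself via ≥1 edge.
3 → 13 → 3 — yes.

Yes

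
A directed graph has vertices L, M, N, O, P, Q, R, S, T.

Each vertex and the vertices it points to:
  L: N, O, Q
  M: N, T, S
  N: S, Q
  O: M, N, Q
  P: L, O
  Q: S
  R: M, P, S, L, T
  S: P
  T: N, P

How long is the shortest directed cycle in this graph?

For each vertex v, BFS finds the shortest path from v back to v.
The shortest such closed walk is M → T → P → O → M, length 4.

4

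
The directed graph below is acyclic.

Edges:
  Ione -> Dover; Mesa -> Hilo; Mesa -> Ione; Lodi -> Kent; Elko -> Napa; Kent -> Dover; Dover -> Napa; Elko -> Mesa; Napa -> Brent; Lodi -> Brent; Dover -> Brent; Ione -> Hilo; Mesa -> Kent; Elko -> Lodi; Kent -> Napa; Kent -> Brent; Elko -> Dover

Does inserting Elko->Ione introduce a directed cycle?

No

Adding Elko→Ione creates a cycle iff Ione can already reach Elko.
Explore from Ione: no path reaches Elko. The graph stays acyclic.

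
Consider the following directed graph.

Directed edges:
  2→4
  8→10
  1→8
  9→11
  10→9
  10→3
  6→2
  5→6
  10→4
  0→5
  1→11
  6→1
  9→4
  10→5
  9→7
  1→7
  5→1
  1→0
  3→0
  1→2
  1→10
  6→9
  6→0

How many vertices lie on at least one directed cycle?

7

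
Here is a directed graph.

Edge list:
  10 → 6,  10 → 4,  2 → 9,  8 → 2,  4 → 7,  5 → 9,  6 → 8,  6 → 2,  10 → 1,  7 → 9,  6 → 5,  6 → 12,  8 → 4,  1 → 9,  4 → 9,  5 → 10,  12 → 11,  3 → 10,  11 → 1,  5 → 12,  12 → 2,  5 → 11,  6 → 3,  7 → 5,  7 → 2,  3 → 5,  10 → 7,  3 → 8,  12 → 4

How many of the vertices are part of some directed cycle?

8

A vertex is on a directed cycle iff it belongs to a strongly connected component of size ≥ 2 (or has a self-loop).
The vertices on cycles are {3, 4, 5, 6, 7, 8, 10, 12} — 8 in total.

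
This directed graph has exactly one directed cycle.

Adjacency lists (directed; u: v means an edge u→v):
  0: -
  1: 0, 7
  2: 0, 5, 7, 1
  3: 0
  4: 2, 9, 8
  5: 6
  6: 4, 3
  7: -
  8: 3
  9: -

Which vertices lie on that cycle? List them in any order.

DFS with gray/black marking from 6:
6 gray
  4 gray
    2 gray
      0 gray
      0 black
      5 gray
        5→6: 6 is gray → back edge
Back edge closes the cycle 6 → 4 → 2 → 5 → 6; its vertices are {2, 4, 5, 6}.

2, 4, 5, 6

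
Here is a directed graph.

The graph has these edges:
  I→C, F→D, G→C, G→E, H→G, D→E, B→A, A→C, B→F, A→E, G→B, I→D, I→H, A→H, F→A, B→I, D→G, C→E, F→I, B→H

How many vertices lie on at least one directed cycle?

A vertex is on a directed cycle iff it belongs to a strongly connected component of size ≥ 2 (or has a self-loop).
The vertices on cycles are {A, B, D, F, G, H, I} — 7 in total.

7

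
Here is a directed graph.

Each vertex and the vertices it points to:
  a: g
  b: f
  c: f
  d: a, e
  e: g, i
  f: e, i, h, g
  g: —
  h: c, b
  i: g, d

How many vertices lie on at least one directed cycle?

A vertex is on a directed cycle iff it belongs to a strongly connected component of size ≥ 2 (or has a self-loop).
The vertices on cycles are {b, c, d, e, f, h, i} — 7 in total.

7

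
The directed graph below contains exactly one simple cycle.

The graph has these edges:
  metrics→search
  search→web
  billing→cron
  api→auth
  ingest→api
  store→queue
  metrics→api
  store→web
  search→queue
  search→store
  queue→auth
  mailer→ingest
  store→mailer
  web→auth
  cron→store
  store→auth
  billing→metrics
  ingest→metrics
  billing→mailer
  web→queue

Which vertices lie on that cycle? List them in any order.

DFS with gray/black marking from metrics:
metrics gray
  api gray
    auth gray
    auth black
  api black
  search gray
    web gray
      web→auth: auth black — skip
      queue gray
        queue→auth: auth black — skip
      queue black
    web black
    store gray
      store→queue: queue black — skip
      store→web: web black — skip
      mailer gray
        ingest gray
          ingest→metrics: metrics is gray → back edge
Back edge closes the cycle metrics → search → store → mailer → ingest → metrics; its vertices are {store, ingest, mailer, search, metrics}.

store, ingest, mailer, search, metrics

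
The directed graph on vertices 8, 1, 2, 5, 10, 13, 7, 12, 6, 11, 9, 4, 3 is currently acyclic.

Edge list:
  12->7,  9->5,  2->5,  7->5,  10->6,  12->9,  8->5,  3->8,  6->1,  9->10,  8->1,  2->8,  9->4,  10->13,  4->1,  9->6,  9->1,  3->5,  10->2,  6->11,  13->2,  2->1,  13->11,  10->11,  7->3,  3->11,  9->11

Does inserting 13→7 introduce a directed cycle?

Adding 13→7 creates a cycle iff 7 can already reach 13.
Explore from 7: no path reaches 13. The graph stays acyclic.

No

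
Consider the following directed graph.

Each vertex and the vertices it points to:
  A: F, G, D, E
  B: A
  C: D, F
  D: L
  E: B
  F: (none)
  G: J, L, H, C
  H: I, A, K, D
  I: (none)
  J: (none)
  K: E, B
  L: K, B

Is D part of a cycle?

D is on a cycle iff D can reach itself via ≥1 edge.
D → L → B → A → D — yes.

Yes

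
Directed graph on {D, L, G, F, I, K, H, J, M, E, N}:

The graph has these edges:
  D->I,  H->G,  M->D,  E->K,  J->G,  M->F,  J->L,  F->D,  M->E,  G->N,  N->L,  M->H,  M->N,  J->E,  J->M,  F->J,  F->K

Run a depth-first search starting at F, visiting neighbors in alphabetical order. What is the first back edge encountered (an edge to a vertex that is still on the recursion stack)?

DFS from F (visiting neighbors in alphabetical order); mark gray on enter, black on exit:
F gray
  D gray
    I gray
    I black
  D black
  J gray
    E gray
      K gray
      K black
    E black
    G gray
      N gray
        L gray
        L black
      N black
    G black
    J→L: L black — skip
    M gray
      M→D: D black — skip
      M→E: E black — skip
      M→F: F is gray → back edge
First back edge: M → F.

M→F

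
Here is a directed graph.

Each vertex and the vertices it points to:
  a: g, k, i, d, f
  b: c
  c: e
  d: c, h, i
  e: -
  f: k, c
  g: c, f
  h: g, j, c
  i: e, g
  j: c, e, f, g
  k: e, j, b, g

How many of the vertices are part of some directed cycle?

4

A vertex is on a directed cycle iff it belongs to a strongly connected component of size ≥ 2 (or has a self-loop).
The vertices on cycles are {f, g, j, k} — 4 in total.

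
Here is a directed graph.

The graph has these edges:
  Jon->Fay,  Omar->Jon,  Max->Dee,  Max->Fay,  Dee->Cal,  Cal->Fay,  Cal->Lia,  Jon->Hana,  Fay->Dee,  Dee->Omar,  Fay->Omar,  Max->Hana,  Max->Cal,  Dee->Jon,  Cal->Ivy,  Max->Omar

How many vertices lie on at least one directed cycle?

5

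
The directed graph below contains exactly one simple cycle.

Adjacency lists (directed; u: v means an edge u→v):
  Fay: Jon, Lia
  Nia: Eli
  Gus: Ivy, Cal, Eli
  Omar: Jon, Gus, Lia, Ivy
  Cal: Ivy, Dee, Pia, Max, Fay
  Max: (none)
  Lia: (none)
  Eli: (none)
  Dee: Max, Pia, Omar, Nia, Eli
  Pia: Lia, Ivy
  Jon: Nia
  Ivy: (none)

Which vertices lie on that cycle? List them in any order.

DFS with gray/black marking from Cal:
Cal gray
  Ivy gray
  Ivy black
  Dee gray
    Max gray
    Max black
    Pia gray
      Lia gray
      Lia black
      Pia→Ivy: Ivy black — skip
    Pia black
    Omar gray
      Jon gray
        Nia gray
          Eli gray
          Eli black
        Nia black
      Jon black
      Gus gray
        Gus→Ivy: Ivy black — skip
        Gus→Cal: Cal is gray → back edge
Back edge closes the cycle Cal → Dee → Omar → Gus → Cal; its vertices are {Cal, Dee, Gus, Omar}.

Cal, Dee, Gus, Omar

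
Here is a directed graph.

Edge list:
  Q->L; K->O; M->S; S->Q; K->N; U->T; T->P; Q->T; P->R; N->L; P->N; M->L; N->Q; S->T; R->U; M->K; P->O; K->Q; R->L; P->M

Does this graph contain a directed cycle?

DFS with white/gray/black marking, starting from R:
R gray
  U gray
    T gray
      P gray
        N gray
          L gray
          L black
          Q gray
            Q→L: L black — skip
            Q→T: T is gray → back edge
Back edge found, so a cycle exists: T → P → N → Q → T.

Yes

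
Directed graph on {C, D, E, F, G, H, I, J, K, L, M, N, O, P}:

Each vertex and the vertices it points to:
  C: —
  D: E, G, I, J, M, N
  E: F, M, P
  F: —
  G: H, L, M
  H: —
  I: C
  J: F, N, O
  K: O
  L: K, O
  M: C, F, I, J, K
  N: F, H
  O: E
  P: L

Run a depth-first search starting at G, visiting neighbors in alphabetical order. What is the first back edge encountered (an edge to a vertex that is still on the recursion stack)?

J→O

DFS from G (visiting neighbors in alphabetical order); mark gray on enter, black on exit:
G gray
  H gray
  H black
  L gray
    K gray
      O gray
        E gray
          F gray
          F black
          M gray
            C gray
            C black
            M→F: F black — skip
            I gray
              I→C: C black — skip
            I black
            J gray
              J→F: F black — skip
              N gray
                N→F: F black — skip
                N→H: H black — skip
              N black
              J→O: O is gray → back edge
First back edge: J → O.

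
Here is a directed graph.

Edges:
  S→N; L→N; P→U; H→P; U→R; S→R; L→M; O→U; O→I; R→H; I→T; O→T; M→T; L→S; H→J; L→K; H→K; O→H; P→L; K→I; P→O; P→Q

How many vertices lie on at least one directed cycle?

7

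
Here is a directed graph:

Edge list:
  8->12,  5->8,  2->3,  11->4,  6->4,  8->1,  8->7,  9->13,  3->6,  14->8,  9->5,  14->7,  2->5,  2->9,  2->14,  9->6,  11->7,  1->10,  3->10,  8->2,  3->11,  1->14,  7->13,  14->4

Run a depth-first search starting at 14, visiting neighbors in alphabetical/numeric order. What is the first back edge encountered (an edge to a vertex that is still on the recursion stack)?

1→14

DFS from 14 (visiting neighbors in alphabetical/numeric order); mark gray on enter, black on exit:
14 gray
  4 gray
  4 black
  7 gray
    13 gray
    13 black
  7 black
  8 gray
    1 gray
      10 gray
      10 black
      1→14: 14 is gray → back edge
First back edge: 1 → 14.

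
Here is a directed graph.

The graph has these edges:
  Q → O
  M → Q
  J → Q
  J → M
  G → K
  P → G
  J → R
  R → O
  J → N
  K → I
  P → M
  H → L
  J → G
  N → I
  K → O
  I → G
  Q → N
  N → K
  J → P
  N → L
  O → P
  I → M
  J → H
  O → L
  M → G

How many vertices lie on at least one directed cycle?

8

A vertex is on a directed cycle iff it belongs to a strongly connected component of size ≥ 2 (or has a self-loop).
The vertices on cycles are {G, I, K, M, N, O, P, Q} — 8 in total.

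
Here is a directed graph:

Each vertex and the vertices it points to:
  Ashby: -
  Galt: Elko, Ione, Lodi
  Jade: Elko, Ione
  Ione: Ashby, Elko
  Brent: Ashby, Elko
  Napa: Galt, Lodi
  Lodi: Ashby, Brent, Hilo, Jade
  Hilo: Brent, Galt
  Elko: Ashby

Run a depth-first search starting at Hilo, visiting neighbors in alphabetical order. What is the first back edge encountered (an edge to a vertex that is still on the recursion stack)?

DFS from Hilo (visiting neighbors in alphabetical order); mark gray on enter, black on exit:
Hilo gray
  Brent gray
    Ashby gray
    Ashby black
    Elko gray
      Elko→Ashby: Ashby black — skip
    Elko black
  Brent black
  Galt gray
    Galt→Elko: Elko black — skip
    Ione gray
      Ione→Ashby: Ashby black — skip
      Ione→Elko: Elko black — skip
    Ione black
    Lodi gray
      Lodi→Ashby: Ashby black — skip
      Lodi→Brent: Brent black — skip
      Lodi→Hilo: Hilo is gray → back edge
First back edge: Lodi → Hilo.

Lodi->Hilo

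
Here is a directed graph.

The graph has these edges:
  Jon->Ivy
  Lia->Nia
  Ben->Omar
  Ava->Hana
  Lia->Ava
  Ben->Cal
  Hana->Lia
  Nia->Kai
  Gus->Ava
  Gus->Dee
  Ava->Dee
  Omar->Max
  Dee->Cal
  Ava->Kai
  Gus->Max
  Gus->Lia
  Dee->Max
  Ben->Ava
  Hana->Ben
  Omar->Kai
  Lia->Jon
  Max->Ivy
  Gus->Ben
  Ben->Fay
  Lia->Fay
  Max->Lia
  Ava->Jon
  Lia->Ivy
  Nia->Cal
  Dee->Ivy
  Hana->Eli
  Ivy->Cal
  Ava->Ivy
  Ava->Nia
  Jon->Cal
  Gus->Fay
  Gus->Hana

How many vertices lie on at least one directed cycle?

7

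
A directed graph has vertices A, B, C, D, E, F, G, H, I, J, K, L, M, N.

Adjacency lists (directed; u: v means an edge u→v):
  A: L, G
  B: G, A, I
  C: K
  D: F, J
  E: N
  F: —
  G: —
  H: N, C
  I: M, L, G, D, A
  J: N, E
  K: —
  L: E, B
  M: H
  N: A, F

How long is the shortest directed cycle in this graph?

3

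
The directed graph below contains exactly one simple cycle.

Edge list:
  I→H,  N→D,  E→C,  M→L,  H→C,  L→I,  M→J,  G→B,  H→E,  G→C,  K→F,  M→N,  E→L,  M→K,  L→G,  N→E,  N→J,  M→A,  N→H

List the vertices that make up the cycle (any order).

E, H, I, L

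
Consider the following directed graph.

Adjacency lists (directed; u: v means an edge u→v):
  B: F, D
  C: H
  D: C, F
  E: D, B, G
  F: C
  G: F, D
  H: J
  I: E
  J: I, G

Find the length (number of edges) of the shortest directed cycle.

For each vertex v, BFS finds the shortest path from v back to v.
The shortest such closed walk is C → H → J → G → F → C, length 5.

5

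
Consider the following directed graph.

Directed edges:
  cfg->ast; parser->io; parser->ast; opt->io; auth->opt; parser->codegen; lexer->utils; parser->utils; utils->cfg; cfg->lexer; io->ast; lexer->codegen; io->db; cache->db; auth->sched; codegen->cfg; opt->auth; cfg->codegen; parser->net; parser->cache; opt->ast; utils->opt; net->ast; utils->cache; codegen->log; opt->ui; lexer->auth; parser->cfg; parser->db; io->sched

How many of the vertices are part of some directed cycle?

A vertex is on a directed cycle iff it belongs to a strongly connected component of size ≥ 2 (or has a self-loop).
The vertices on cycles are {cfg, opt, auth, lexer, utils, codegen} — 6 in total.

6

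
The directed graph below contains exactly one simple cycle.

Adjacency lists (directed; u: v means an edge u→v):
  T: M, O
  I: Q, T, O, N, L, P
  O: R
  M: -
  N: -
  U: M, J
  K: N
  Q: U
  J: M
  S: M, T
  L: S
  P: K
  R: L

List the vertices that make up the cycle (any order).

DFS with gray/black marking from O:
O gray
  R gray
    L gray
      S gray
        M gray
        M black
        T gray
          T→M: M black — skip
          T→O: O is gray → back edge
Back edge closes the cycle O → R → L → S → T → O; its vertices are {L, O, R, S, T}.

L, O, R, S, T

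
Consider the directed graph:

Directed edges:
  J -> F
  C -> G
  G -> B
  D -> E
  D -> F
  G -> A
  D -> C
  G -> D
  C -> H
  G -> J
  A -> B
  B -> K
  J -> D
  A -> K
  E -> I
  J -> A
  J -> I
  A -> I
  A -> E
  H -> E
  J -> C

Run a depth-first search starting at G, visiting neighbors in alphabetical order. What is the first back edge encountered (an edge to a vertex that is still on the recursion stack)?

DFS from G (visiting neighbors in alphabetical order); mark gray on enter, black on exit:
G gray
  A gray
    B gray
      K gray
      K black
    B black
    E gray
      I gray
      I black
    E black
    A→I: I black — skip
    A→K: K black — skip
  A black
  G→B: B black — skip
  D gray
    C gray
      C→G: G is gray → back edge
First back edge: C → G.

C->G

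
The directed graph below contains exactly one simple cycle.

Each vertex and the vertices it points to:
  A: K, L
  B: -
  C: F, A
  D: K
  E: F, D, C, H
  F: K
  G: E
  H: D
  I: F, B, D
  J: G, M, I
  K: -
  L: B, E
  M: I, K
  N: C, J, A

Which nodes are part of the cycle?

A, C, E, L

DFS with gray/black marking from C:
C gray
  F gray
    K gray
    K black
  F black
  A gray
    A→K: K black — skip
    L gray
      B gray
      B black
      E gray
        E→F: F black — skip
        D gray
          D→K: K black — skip
        D black
        E→C: C is gray → back edge
Back edge closes the cycle C → A → L → E → C; its vertices are {A, C, E, L}.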